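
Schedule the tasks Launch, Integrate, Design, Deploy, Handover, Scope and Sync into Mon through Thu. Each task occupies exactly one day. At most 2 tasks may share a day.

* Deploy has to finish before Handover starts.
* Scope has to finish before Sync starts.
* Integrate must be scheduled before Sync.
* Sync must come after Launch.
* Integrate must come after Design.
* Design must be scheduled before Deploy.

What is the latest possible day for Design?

Downstream work caps Design at Tue.
Design at Tue is achievable: Design=Tue; Launch=Mon; Sync=Thu; Handover=Thu; Deploy=Wed; Integrate=Wed; Scope=Mon.

Tue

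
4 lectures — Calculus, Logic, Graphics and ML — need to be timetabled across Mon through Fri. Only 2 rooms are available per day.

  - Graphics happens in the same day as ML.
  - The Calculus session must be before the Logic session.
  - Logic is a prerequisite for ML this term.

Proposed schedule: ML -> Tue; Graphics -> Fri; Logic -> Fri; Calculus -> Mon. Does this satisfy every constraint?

Graphics happens in the same day as ML — violated.
The Calculus session must be before the Logic session — holds.
Logic is a prerequisite for ML this term — violated.
Only 2 rooms are available per day — holds.

Invalid. Logic is a prerequisite for ML this term.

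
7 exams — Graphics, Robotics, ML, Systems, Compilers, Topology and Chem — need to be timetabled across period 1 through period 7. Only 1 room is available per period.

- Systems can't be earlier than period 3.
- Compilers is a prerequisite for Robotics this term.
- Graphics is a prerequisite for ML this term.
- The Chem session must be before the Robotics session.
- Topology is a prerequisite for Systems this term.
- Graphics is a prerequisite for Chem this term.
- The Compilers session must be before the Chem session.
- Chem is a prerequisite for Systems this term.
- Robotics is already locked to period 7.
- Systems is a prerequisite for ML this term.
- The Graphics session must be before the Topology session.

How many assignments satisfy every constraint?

5

Splitting on Graphics: it can be period 1 (3), period 2 (2). Listing each branch's schedules as (Robotics, ML, Systems, Compilers, Topology, Chem) by period number:
Graphics=period 1: (7,6,5,2,3,4) (7,6,5,2,4,3) (7,6,5,3,2,4) — 3.
Graphics=period 2: (7,6,5,1,3,4) (7,6,5,1,4,3) — 2.
Summing: 3 + 2 = 5.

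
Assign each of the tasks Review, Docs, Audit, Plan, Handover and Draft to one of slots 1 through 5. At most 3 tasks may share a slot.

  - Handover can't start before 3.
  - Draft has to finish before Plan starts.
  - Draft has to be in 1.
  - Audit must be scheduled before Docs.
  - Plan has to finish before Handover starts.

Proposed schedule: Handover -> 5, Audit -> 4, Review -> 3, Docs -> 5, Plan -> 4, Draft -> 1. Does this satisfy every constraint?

Valid

Draft has to be in 1 — holds.
At most 3 tasks may share a slot — holds.
Audit must be scheduled before Docs — holds.
Draft has to finish before Plan starts — holds.
Plan has to finish before Handover starts — holds.
Handover can't start before 3 — holds.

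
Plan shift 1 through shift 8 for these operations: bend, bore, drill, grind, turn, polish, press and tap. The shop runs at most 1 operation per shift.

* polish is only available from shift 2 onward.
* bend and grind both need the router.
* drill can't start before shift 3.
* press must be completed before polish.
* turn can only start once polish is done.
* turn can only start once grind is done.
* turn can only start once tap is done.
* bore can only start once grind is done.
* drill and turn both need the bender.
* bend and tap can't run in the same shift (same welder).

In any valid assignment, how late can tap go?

Downstream work caps tap at shift 7.
tap at shift 7 is achievable: polish in shift 2; turn in shift 8; grind in shift 4; bore in shift 5; tap in shift 7; drill in shift 3; bend in shift 6; press in shift 1.

shift 7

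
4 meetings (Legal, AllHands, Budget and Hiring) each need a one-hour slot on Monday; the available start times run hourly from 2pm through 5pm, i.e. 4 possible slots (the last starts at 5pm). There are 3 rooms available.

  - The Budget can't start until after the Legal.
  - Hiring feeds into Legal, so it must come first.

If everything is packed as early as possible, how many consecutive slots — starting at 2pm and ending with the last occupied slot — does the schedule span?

3 slots

The precedence chain requires at least 3 distinct slots.
With at most 3 per slot and 4 meetings, at least 2 slots are needed.
3 works (last occupied slot: 4pm): for example AllHands in 2pm; Budget in 4pm; Legal in 3pm; Hiring in 2pm.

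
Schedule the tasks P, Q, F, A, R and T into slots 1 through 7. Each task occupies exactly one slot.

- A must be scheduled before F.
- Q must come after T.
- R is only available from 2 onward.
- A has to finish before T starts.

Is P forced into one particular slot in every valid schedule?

No

P can be 1 (e.g. A -> 1; F -> 2; T -> 2; Q -> 3; P -> 1; R -> 2) or 2 (e.g. F -> 2, Q -> 3, A -> 1, T -> 2, P -> 2, R -> 2).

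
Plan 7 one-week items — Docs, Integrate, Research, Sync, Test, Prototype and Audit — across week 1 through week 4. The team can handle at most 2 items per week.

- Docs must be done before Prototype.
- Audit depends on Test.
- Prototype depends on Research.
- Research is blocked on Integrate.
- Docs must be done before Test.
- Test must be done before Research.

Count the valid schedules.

Splitting on Integrate: it can be week 1 (4), week 2 (4). Listing each branch's schedules as (Docs, Research, Sync, Test, Prototype, Audit) by week number:
Integrate=week 1: (1,3,2,2,4,3) (1,3,2,2,4,4) (1,3,3,2,4,4) (1,3,4,2,4,3) — 4.
Integrate=week 2: (1,3,1,2,4,3) (1,3,1,2,4,4) (1,3,3,2,4,4) (1,3,4,2,4,3) — 4.
Summing: 4 + 4 = 8.

8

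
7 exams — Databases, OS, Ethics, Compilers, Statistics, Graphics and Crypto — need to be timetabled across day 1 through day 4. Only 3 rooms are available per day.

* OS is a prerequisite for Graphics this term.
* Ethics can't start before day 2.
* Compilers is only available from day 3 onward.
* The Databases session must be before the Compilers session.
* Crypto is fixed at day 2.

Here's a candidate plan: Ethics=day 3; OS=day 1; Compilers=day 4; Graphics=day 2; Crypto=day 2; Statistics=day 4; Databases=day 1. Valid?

Yes, all constraints hold

Only 3 rooms are available per day — holds.
Compilers is only available from day 3 onward — holds.
The Databases session must be before the Compilers session — holds.
OS is a prerequisite for Graphics this term — holds.
Crypto is fixed at day 2 — holds.
Ethics can't start before day 2 — holds.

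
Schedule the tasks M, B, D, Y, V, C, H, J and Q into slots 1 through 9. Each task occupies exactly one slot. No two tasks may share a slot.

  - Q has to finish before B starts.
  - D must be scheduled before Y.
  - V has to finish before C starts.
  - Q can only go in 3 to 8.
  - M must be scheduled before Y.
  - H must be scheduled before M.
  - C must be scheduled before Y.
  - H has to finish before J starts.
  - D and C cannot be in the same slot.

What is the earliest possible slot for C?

2

Precedence pushes C to at least 2; downstream work caps C at 8.
C at 2 is achievable: J=9, C=2, B=8, Y=7, M=5, D=6, V=1, H=4, Q=3.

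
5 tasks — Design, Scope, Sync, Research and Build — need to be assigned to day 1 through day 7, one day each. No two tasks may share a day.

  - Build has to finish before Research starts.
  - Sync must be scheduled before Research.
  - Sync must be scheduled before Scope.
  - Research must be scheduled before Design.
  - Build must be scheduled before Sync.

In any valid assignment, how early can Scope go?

day 3

Precedence pushes Scope to at least day 3.
Scope at day 3 is achievable: Scope=day 3, Build=day 1, Research=day 4, Design=day 5, Sync=day 2.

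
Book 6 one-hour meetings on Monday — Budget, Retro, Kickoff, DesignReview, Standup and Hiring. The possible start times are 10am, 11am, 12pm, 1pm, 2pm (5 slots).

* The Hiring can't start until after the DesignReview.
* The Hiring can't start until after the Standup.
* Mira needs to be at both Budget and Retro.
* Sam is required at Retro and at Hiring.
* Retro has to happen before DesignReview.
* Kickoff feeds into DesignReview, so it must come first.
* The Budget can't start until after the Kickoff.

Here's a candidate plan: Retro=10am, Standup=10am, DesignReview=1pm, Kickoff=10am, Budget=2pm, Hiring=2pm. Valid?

Mira needs to be at both Budget and Retro — holds.
Kickoff feeds into DesignReview, so it must come first — holds.
Sam is required at Retro and at Hiring — holds.
The Hiring can't start until after the Standup — holds.
Retro has to happen before DesignReview — holds.
The Budget can't start until after the Kickoff — holds.
The Hiring can't start until after the DesignReview — holds.

Yes, all constraints hold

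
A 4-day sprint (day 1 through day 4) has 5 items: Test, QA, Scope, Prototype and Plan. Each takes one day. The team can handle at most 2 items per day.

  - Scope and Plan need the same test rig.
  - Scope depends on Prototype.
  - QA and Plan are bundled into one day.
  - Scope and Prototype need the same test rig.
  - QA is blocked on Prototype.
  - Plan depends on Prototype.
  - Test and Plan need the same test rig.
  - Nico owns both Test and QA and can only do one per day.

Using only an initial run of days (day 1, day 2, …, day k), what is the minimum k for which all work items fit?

3 days

The precedence chain requires at least 2 distinct days.
With at most 2 per day and 5 work items, at least 3 days are needed.
3 works (last occupied day: day 3): for example Scope -> day 3, QA -> day 2, Plan -> day 2, Prototype -> day 1, Test -> day 1.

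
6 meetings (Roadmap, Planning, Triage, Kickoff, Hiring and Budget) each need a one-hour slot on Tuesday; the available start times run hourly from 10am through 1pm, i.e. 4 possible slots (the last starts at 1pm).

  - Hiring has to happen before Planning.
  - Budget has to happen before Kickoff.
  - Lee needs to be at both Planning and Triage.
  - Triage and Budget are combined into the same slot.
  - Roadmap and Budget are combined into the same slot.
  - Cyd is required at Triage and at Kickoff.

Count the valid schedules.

Splitting on Roadmap: it can be 10am (18), 11am (10), 12pm (4). Listing each branch's schedules as (Planning, Triage, Kickoff, Hiring, Budget):
Roadmap=10am: (11am,10am,11am,10am,10am) (11am,10am,12pm,10am,10am) (11am,10am,1pm,10am,10am) (12pm,10am,11am,10am,10am) (12pm,10am,11am,11am,10am) (12pm,10am,12pm,10am,10am) (12pm,10am,12pm,11am,10am) (12pm,10am,1pm,10am,10am) (12pm,10am,1pm,11am,10am) (1pm,10am,11am,10am,10am) (1pm,10am,11am,11am,10am) (1pm,10am,11am,12pm,10am) (1pm,10am,12pm,10am,10am) (1pm,10am,12pm,11am,10am) (1pm,10am,12pm,12pm,10am) (1pm,10am,1pm,10am,10am) (1pm,10am,1pm,11am,10am) (1pm,10am,1pm,12pm,10am) — 18.
Roadmap=11am: (12pm,11am,12pm,10am,11am) (12pm,11am,12pm,11am,11am) (12pm,11am,1pm,10am,11am) (12pm,11am,1pm,11am,11am) (1pm,11am,12pm,10am,11am) (1pm,11am,12pm,11am,11am) (1pm,11am,12pm,12pm,11am) (1pm,11am,1pm,10am,11am) (1pm,11am,1pm,11am,11am) (1pm,11am,1pm,12pm,11am) — 10.
Roadmap=12pm: (11am,12pm,1pm,10am,12pm) (1pm,12pm,1pm,10am,12pm) (1pm,12pm,1pm,11am,12pm) (1pm,12pm,1pm,12pm,12pm) — 4.
Summing: 18 + 10 + 4 = 32.

32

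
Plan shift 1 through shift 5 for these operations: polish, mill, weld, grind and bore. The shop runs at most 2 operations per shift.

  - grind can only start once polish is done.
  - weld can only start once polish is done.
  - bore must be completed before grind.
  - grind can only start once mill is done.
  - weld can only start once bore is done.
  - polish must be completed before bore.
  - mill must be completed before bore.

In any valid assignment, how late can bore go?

shift 4

Precedence pushes bore to at least shift 2; downstream work caps bore at shift 4.
bore at shift 4 is achievable: polish=shift 1, weld=shift 5, grind=shift 5, mill=shift 1, bore=shift 4.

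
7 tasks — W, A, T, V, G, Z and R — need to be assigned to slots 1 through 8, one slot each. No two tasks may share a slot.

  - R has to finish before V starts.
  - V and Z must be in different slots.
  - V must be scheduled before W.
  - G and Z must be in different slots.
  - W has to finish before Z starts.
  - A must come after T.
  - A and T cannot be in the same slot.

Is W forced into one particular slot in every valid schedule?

No

W can be 3 (e.g. W in 3, A in 5, Z in 6, T in 4, G in 7, V in 2, R in 1) or 4 (e.g. Z in 6; T in 3; G in 7; A in 5; R in 1; W in 4; V in 2).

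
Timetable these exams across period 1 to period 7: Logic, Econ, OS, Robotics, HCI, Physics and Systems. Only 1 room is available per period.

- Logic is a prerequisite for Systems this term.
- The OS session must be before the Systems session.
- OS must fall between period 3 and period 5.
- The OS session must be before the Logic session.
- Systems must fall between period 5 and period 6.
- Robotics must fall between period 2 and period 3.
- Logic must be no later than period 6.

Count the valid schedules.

30

Splitting on Logic: it can be period 4 (12), period 5 (18). Listing each branch's schedules as (Econ, OS, Robotics, HCI, Physics, Systems) by period number:
Logic=period 4: (1,3,2,5,7,6) (1,3,2,6,7,5) (1,3,2,7,5,6) (1,3,2,7,6,5) (5,3,2,1,7,6) (5,3,2,7,1,6) (6,3,2,1,7,5) (6,3,2,7,1,5) (7,3,2,1,5,6) (7,3,2,1,6,5) (7,3,2,5,1,6) (7,3,2,6,1,5) — 12.
Logic=period 5: (1,3,2,4,7,6) (1,3,2,7,4,6) (1,4,2,3,7,6) (1,4,2,7,3,6) (1,4,3,2,7,6) (1,4,3,7,2,6) (2,4,3,1,7,6) (2,4,3,7,1,6) (3,4,2,1,7,6) (3,4,2,7,1,6) (4,3,2,1,7,6) (4,3,2,7,1,6) (7,3,2,1,4,6) (7,3,2,4,1,6) (7,4,2,1,3,6) (7,4,2,3,1,6) (7,4,3,1,2,6) (7,4,3,2,1,6) — 18.
Summing: 12 + 18 = 30.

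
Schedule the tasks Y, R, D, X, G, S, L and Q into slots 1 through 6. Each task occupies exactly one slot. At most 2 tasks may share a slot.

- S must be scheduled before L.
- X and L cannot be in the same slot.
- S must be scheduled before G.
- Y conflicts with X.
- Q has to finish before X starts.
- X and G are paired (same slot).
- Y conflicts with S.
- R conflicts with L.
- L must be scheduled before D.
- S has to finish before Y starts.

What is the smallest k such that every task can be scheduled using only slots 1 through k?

4

The precedence chain requires at least 3 distinct slots.
With at most 2 per slot and 8 tasks, at least 4 slots are needed.
4 works (last occupied slot: 4): for example X in 4; L in 2; S in 1; D in 3; G in 4; Q in 1; R in 3; Y in 2.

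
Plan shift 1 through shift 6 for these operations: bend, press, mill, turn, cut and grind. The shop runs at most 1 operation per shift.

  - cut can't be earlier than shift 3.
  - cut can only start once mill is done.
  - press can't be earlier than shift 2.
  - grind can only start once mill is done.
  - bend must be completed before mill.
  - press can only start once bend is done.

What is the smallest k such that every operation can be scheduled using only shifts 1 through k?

6

The precedence chain requires at least 3 distinct shifts.
With at most 1 per shift and 6 operations, at least 6 shifts are needed.
6 works (last occupied shift: shift 6): for example cut=shift 3; press=shift 4; bend=shift 1; mill=shift 2; turn=shift 6; grind=shift 5.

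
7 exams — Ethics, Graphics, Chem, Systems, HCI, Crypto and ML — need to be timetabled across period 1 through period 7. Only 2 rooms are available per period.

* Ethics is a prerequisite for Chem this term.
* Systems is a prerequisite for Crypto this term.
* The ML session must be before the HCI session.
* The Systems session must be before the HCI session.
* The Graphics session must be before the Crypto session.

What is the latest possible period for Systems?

Downstream work caps Systems at period 6.
Systems at period 6 is achievable: HCI=period 7; Graphics=period 1; ML=period 2; Systems=period 6; Chem=period 2; Crypto=period 7; Ethics=period 1.

period 6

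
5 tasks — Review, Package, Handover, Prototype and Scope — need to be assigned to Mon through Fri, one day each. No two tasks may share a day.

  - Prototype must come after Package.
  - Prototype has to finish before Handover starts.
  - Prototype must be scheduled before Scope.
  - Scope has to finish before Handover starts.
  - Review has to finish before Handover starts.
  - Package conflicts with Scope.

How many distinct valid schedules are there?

Enumerating: Package in Mon; Review in Thu; Prototype in Tue; Handover in Fri; Scope in Wed | Prototype -> Tue, Handover -> Fri, Scope -> Thu, Review -> Wed, Package -> Mon | Handover=Fri, Prototype=Wed, Review=Mon, Package=Tue, Scope=Thu | Scope in Thu, Handover in Fri, Package in Mon, Prototype in Wed, Review in Tue.

4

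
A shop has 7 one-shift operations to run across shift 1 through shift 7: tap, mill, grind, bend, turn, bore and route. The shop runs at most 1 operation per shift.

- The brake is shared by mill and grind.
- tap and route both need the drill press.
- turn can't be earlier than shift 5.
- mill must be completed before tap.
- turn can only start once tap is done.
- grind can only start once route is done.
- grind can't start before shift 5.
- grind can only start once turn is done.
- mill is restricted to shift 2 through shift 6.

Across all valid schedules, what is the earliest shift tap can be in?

Precedence pushes tap to at least shift 3; downstream work caps tap at shift 5.
tap at shift 3 is achievable: turn=shift 5; route=shift 1; bore=shift 7; grind=shift 6; mill=shift 2; tap=shift 3; bend=shift 4.

shift 3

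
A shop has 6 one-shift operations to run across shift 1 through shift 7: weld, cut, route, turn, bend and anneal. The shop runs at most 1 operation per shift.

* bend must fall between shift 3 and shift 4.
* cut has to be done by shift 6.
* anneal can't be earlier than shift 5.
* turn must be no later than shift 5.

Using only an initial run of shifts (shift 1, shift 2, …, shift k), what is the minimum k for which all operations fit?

6 shifts

With at most 1 per shift and 6 operations, at least 6 shifts are needed.
anneal can't be placed before shift 5, so the schedule must run through at least shift 5.
6 works (last occupied shift: shift 6): for example bend=shift 3, anneal=shift 5, weld=shift 2, turn=shift 1, cut=shift 4, route=shift 6.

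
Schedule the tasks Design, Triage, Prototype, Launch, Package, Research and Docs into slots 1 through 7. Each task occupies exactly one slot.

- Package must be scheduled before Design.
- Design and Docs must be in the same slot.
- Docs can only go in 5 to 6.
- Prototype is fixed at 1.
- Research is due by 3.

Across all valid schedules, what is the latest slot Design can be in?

6

Design must be in the same slot as Docs, which can't be before 5, so Design is at least 5; Design must be in the same slot as Docs, which can't be after 6, so Design is at most 6.
Design at 6 is achievable: Triage -> 1; Docs -> 6; Prototype -> 1; Launch -> 1; Design -> 6; Package -> 1; Research -> 1.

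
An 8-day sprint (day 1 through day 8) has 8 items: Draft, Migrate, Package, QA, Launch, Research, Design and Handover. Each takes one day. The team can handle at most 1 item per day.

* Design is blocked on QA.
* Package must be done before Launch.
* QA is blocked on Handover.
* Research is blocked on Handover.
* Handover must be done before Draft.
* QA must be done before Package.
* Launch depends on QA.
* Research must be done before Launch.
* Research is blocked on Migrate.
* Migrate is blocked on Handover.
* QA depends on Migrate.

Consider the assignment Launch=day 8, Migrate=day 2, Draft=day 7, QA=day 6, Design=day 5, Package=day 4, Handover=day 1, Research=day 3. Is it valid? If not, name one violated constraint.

No — it violates: QA must be done before Package

Design is blocked on QA — violated.
Launch depends on QA — holds.
Research is blocked on Migrate — holds.
Research must be done before Launch — holds.
Package must be done before Launch — holds.
QA is blocked on Handover — holds.
QA must be done before Package — violated.
Research is blocked on Handover — holds.
Handover must be done before Draft — holds.
The team can handle at most 1 item per day — holds.
QA depends on Migrate — holds.
Migrate is blocked on Handover — holds.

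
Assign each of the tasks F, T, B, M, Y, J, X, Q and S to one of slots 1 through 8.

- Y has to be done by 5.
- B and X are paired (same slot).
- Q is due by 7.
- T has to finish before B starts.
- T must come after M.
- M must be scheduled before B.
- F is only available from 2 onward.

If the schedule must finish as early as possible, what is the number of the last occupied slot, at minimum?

3

The precedence chain requires at least 3 distinct slots.
3 works (last occupied slot: 3): for example F in 2; B in 3; X in 3; Y in 1; M in 1; J in 1; T in 2; S in 1; Q in 1.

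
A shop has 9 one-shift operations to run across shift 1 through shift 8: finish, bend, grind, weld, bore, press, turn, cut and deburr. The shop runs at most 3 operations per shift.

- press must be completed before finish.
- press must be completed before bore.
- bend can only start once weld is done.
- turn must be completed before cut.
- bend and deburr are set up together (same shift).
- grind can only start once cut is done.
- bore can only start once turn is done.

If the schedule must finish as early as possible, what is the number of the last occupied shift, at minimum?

shift 3

The precedence chain requires at least 3 distinct shifts.
With at most 3 per shift and 9 operations, at least 3 shifts are needed.
3 works (last occupied shift: shift 3): for example grind=shift 3, deburr=shift 3, bend=shift 3, press=shift 1, bore=shift 2, cut=shift 2, weld=shift 1, turn=shift 1, finish=shift 2.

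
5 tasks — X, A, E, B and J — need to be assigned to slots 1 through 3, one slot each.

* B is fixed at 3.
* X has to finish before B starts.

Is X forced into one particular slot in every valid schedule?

No

X can be 1 (e.g. J -> 1; A -> 1; X -> 1; B -> 3; E -> 1) or 2 (e.g. B=3; E=1; X=2; A=1; J=1).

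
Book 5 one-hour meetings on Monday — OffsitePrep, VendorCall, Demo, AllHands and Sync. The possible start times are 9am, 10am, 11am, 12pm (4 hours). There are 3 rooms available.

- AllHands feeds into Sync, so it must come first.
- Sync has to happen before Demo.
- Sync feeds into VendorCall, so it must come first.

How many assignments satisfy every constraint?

Splitting on OffsitePrep: it can be 9am (6), 10am (6), 11am (6), 12pm (6). Listing each branch's schedules as (VendorCall, Demo, AllHands, Sync):
OffsitePrep=9am: (11am,11am,9am,10am) (11am,12pm,9am,10am) (12pm,11am,9am,10am) (12pm,12pm,9am,10am) (12pm,12pm,9am,11am) (12pm,12pm,10am,11am) — 6.
OffsitePrep=10am: (11am,11am,9am,10am) (11am,12pm,9am,10am) (12pm,11am,9am,10am) (12pm,12pm,9am,10am) (12pm,12pm,9am,11am) (12pm,12pm,10am,11am) — 6.
OffsitePrep=11am: (11am,11am,9am,10am) (11am,12pm,9am,10am) (12pm,11am,9am,10am) (12pm,12pm,9am,10am) (12pm,12pm,9am,11am) (12pm,12pm,10am,11am) — 6.
OffsitePrep=12pm: (11am,11am,9am,10am) (11am,12pm,9am,10am) (12pm,11am,9am,10am) (12pm,12pm,9am,10am) (12pm,12pm,9am,11am) (12pm,12pm,10am,11am) — 6.
Summing: 6 + 6 + 6 + 6 = 24.

24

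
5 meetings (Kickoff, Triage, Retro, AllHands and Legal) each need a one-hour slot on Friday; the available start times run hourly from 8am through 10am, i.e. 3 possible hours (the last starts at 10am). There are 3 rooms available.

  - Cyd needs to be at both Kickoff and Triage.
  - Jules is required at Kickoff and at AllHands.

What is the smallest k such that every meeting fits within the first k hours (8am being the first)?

With at most 3 per hour and 5 meetings, at least 2 hours are needed.
2 works (last occupied hour: 9am): for example Legal=8am, Retro=8am, Kickoff=8am, AllHands=9am, Triage=9am.

2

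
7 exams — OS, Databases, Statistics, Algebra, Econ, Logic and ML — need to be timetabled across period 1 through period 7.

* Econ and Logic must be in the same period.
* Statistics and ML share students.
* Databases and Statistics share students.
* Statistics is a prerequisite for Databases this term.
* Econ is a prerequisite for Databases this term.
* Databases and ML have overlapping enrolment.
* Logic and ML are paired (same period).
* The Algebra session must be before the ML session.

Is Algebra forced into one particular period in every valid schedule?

Algebra can be period 1 (e.g. OS -> period 1, Databases -> period 3, ML -> period 2, Statistics -> period 1, Logic -> period 2, Econ -> period 2, Algebra -> period 1) or period 2 (e.g. Econ in period 3, Logic in period 3, Algebra in period 2, Statistics in period 1, OS in period 1, ML in period 3, Databases in period 4).

No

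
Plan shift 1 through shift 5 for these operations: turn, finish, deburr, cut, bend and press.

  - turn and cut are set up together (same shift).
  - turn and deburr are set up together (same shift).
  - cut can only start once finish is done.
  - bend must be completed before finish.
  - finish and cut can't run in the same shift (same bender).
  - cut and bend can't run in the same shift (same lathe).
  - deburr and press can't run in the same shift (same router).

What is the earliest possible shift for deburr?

Deburr must be in the same shift as cut, which can't be before shift 3, so deburr is at least shift 3.
deburr at shift 3 is achievable: finish=shift 2; deburr=shift 3; bend=shift 1; turn=shift 3; press=shift 1; cut=shift 3.

shift 3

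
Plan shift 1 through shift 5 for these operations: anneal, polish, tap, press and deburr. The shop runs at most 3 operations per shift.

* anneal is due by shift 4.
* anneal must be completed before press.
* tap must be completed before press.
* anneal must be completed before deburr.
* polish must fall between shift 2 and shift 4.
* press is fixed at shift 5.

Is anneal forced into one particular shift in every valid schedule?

No

anneal can be shift 1 (e.g. deburr in shift 2; press in shift 5; tap in shift 1; polish in shift 2; anneal in shift 1) or shift 2 (e.g. press in shift 5; deburr in shift 3; anneal in shift 2; tap in shift 1; polish in shift 2).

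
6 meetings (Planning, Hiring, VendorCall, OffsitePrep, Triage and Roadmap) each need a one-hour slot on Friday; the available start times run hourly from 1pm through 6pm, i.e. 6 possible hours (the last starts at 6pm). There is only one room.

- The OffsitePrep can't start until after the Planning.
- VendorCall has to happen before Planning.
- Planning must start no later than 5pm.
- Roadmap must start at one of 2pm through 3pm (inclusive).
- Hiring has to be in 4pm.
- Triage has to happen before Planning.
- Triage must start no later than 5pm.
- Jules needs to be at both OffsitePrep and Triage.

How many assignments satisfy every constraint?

4

Enumerating: Hiring=4pm, OffsitePrep=6pm, VendorCall=3pm, Roadmap=2pm, Planning=5pm, Triage=1pm | OffsitePrep=6pm, Planning=5pm, VendorCall=1pm, Triage=3pm, Hiring=4pm, Roadmap=2pm | Triage=1pm, VendorCall=2pm, Planning=5pm, Roadmap=3pm, Hiring=4pm, OffsitePrep=6pm | Roadmap=3pm, VendorCall=1pm, OffsitePrep=6pm, Planning=5pm, Hiring=4pm, Triage=2pm.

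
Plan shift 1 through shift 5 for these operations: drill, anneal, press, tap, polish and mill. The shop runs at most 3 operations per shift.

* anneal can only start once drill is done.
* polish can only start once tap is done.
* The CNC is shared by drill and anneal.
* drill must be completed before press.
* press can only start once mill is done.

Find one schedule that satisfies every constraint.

anneal in shift 2; mill in shift 1; tap in shift 1; press in shift 2; drill in shift 1; polish in shift 2

Checking: mill(shift 1) before press(shift 2); drill(shift 1) before anneal(shift 2); tap(shift 1) before polish(shift 2); drill(shift 1) before press(shift 2); drill(shift 1) != anneal(shift 2); max 3 per shift (cap 3).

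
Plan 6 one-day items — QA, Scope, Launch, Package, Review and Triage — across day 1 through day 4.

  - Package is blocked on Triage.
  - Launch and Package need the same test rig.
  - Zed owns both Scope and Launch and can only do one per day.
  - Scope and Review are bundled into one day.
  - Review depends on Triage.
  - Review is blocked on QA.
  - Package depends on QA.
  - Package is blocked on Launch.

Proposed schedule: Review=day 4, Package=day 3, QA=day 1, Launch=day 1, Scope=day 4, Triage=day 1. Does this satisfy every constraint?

Scope and Review are bundled into one day — holds.
Package is blocked on Launch — holds.
Zed owns both Scope and Launch and can only do one per day — holds.
Package depends on QA — holds.
Package is blocked on Triage — holds.
Launch and Package need the same test rig — holds.
Review is blocked on QA — holds.
Review depends on Triage — holds.

Yes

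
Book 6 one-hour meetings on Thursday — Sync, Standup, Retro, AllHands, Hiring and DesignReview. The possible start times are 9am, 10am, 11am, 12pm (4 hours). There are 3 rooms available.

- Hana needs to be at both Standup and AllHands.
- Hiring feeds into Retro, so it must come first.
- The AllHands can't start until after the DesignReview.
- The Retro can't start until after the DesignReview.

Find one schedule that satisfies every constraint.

Standup in 11am, Sync in 9am, AllHands in 10am, Retro in 10am, DesignReview in 9am, Hiring in 9am

Checking: DesignReview(9am) before AllHands(10am); Hiring(9am) before Retro(10am); DesignReview(9am) before Retro(10am); Standup(11am) != AllHands(10am); max 3 per hour (cap 3).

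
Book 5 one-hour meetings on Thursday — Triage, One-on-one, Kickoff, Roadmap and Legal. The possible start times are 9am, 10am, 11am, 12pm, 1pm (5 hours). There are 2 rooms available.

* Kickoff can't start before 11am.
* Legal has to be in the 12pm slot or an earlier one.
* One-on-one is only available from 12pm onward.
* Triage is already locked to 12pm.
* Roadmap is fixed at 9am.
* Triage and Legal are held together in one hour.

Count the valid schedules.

Enumerating: Triage=12pm; One-on-one=1pm; Legal=12pm; Roadmap=9am; Kickoff=11am | Triage -> 12pm; Legal -> 12pm; One-on-one -> 1pm; Roadmap -> 9am; Kickoff -> 1pm.

2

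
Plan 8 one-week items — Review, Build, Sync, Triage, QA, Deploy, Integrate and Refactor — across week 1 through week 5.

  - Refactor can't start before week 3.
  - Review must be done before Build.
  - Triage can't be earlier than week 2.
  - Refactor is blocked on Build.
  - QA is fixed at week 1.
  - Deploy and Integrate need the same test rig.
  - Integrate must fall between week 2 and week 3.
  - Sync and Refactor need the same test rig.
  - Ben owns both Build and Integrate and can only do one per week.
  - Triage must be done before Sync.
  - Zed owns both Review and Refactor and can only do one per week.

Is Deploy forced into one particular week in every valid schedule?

No

Deploy can be week 1 (e.g. Refactor=week 4, Integrate=week 2, Review=week 1, Triage=week 2, Sync=week 3, Deploy=week 1, Build=week 3, QA=week 1) or week 2 (e.g. Triage=week 2, Deploy=week 2, Sync=week 4, Build=week 2, QA=week 1, Integrate=week 3, Refactor=week 3, Review=week 1).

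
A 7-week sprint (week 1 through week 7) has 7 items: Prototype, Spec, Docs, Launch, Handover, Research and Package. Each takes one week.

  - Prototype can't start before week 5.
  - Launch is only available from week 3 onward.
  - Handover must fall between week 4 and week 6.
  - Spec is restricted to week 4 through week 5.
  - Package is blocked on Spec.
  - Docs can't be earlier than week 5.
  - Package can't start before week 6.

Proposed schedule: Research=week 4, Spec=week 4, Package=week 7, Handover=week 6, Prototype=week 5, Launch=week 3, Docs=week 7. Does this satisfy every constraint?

Yes

Prototype can't start before week 5 — holds.
Package is blocked on Spec — holds.
Spec is restricted to week 4 through week 5 — holds.
Docs can't be earlier than week 5 — holds.
Handover must fall between week 4 and week 6 — holds.
Package can't start before week 6 — holds.
Launch is only available from week 3 onward — holds.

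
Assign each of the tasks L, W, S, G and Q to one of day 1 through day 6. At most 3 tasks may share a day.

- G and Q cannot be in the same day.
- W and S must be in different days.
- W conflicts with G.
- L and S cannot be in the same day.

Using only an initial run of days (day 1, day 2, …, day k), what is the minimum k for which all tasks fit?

2

With at most 3 per day and 5 tasks, at least 2 days are needed.
2 works (last occupied day: day 2): for example Q in day 1, W in day 1, L in day 1, G in day 2, S in day 2.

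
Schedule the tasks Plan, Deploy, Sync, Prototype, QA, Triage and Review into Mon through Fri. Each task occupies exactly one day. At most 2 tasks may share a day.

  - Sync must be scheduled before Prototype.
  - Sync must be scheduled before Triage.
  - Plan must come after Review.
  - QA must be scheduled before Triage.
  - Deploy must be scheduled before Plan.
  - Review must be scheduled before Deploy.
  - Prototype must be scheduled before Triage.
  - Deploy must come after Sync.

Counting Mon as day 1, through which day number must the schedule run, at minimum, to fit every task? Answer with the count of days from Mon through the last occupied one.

4

The precedence chain requires at least 3 distinct days.
With at most 2 per day and 7 tasks, at least 4 days are needed.
4 works (last occupied day: Thu): for example Plan in Wed, Review in Mon, QA in Wed, Sync in Mon, Deploy in Tue, Prototype in Tue, Triage in Thu.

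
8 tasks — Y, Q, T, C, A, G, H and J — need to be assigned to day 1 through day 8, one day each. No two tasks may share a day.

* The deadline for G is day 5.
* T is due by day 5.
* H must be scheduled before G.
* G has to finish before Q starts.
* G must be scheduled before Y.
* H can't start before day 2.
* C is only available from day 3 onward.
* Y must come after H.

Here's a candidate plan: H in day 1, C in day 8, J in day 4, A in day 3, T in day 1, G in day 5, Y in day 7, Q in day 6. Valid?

T is due by day 5 — holds.
Y must come after H — holds.
G has to finish before Q starts — holds.
No two tasks may share a day — violated.
C is only available from day 3 onward — holds.
The deadline for G is day 5 — holds.
G must be scheduled before Y — holds.
H can't start before day 2 — violated.
H must be scheduled before G — holds.

No — it violates: H can't start before day 2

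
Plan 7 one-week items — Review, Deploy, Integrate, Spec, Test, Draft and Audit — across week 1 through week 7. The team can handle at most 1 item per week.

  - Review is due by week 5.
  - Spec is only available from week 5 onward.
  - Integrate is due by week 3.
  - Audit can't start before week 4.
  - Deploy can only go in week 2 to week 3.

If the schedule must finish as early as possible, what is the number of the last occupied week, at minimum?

With at most 1 per week and 7 tasks, at least 7 weeks are needed.
Spec can't be placed before week 5, so the schedule must run through at least week 5.
7 works (last occupied week: week 7): for example Draft -> week 7, Audit -> week 4, Deploy -> week 2, Test -> week 6, Integrate -> week 1, Review -> week 3, Spec -> week 5.

7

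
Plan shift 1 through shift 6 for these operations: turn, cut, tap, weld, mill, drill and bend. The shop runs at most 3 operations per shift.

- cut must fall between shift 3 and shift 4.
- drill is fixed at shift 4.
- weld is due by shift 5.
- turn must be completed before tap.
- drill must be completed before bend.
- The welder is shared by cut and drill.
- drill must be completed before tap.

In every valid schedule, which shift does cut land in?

shift 3

cut's window is shift 3–shift 4.
drill is fixed at shift 4, and cut can't share a shift with drill.
So cut must be shift 3.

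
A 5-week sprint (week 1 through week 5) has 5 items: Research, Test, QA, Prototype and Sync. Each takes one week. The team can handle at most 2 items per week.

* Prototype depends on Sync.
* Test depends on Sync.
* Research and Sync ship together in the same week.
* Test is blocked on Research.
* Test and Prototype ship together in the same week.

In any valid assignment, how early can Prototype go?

Precedence pushes Prototype to at least week 2.
Prototype at week 2 is achievable: Prototype in week 2, Research in week 1, Test in week 2, QA in week 3, Sync in week 1.

week 2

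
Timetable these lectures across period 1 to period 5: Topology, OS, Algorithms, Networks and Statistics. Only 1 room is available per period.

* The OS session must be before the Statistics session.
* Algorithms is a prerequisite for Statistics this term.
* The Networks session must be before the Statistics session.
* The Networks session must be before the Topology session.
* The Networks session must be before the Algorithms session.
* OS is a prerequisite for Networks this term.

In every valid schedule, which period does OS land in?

Downstream work caps OS at period 2.
So OS is pinned to period 1.

period 1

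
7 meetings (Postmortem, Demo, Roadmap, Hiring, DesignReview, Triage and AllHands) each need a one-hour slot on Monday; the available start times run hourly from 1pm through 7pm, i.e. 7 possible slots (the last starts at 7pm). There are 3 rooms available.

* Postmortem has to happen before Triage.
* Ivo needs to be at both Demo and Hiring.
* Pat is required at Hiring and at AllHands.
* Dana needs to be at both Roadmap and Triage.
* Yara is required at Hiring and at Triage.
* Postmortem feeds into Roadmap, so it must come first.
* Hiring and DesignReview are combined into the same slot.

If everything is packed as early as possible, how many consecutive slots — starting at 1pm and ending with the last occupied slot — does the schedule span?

The precedence chain requires at least 2 distinct slots.
With at most 3 per slot and 7 meetings, at least 3 slots are needed.
3 works (last occupied slot: 3pm): for example Roadmap -> 2pm, Hiring -> 2pm, Postmortem -> 1pm, Demo -> 1pm, DesignReview -> 2pm, AllHands -> 1pm, Triage -> 3pm.

3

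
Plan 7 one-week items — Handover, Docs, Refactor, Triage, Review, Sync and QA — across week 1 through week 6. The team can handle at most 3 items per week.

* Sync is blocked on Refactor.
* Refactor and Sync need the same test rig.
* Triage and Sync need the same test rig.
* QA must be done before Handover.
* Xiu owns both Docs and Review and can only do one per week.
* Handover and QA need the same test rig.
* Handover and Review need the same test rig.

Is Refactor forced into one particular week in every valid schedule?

No

Refactor can be week 1 (e.g. Handover in week 2, Docs in week 1, Refactor in week 1, Review in week 3, QA in week 1, Sync in week 2, Triage in week 3) or week 2 (e.g. Handover=week 2, Docs=week 1, Refactor=week 2, Sync=week 3, Triage=week 1, QA=week 1, Review=week 3).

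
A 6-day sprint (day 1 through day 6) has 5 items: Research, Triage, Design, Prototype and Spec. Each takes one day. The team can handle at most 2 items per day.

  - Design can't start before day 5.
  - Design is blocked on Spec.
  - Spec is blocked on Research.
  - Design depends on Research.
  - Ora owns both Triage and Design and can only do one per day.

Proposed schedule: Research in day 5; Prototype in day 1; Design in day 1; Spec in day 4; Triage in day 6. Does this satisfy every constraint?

Design can't start before day 5 — violated.
Design depends on Research — violated.
The team can handle at most 2 items per day — holds.
Spec is blocked on Research — violated.
Design is blocked on Spec — violated.
Ora owns both Triage and Design and can only do one per day — holds.

Invalid. Design depends on Research.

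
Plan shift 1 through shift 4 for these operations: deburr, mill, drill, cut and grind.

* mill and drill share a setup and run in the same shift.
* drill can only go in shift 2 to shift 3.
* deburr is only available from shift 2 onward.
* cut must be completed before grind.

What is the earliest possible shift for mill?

Mill must be in the same shift as drill, which can't be before shift 2, so mill is at least shift 2; mill must be in the same shift as drill, which can't be after shift 3, so mill is at most shift 3.
mill at shift 2 is achievable: deburr -> shift 2; grind -> shift 2; mill -> shift 2; cut -> shift 1; drill -> shift 2.

shift 2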